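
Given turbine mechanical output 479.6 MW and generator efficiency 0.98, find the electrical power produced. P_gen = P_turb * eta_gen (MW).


P_gen = 479.6 * 0.98 = 470.0080 MW


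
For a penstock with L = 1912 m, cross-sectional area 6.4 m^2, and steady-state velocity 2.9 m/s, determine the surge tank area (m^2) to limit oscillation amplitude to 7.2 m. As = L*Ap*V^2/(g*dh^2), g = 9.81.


As = 1912 * 6.4 * 2.9^2 / (9.81 * 7.2^2) = 202.3624 m^2


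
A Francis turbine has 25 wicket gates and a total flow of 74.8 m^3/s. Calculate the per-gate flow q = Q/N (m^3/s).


q = 74.8 / 25 = 2.9920 m^3/s


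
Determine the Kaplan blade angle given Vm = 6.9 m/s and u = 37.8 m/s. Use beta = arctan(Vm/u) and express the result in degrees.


beta = arctan(6.9 / 37.8) = 10.3449 degrees


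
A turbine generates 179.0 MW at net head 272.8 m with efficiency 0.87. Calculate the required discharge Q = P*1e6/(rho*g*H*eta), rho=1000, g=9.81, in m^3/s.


Q = 179.0 * 1e6 / (1000 * 9.81 * 272.8 * 0.87) = 76.8812 m^3/s


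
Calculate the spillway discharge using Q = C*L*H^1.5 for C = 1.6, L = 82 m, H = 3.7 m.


Q = 1.6 * 82 * 3.7^1.5 = 933.7625 m^3/s


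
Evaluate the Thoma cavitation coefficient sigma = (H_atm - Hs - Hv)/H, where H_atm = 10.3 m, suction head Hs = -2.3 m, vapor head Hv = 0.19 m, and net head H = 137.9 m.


sigma = (10.3 - (-2.3) - 0.19) / 137.9 = 0.0900


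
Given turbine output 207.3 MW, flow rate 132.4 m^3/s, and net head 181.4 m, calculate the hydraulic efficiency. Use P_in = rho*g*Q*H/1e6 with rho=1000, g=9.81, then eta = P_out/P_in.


P_in = 1000 * 9.81 * 132.4 * 181.4 / 1e6 = 235.6103 MW
eta = 207.3 / 235.6103 = 0.8798


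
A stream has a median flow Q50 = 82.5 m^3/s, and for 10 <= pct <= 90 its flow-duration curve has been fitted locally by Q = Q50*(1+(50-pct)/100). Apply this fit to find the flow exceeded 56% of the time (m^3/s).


Q = 82.5 * (1 + (50 - 56)/100) = 77.5500 m^3/s


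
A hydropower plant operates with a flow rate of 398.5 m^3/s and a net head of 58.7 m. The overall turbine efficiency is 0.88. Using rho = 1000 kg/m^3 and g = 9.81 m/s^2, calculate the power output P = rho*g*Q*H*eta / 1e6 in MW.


P = 1000 * 9.81 * 398.5 * 58.7 * 0.88 / 1e6 = 201.9380 MW


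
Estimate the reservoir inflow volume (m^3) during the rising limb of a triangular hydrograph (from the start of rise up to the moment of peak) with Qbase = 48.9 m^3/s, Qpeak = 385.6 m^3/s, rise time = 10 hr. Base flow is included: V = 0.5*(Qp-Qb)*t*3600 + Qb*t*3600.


V = 0.5*(385.6 - 48.9)*10*3600 + 48.9*10*3600 = 7.8210e+06 m^3


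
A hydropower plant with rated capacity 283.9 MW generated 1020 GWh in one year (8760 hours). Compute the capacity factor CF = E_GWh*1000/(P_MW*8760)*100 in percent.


CF = 1020 * 1000 / (283.9 * 8760) * 100 = 41.0139 %


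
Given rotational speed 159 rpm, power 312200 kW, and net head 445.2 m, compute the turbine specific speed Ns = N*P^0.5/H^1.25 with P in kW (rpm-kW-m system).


Ns = 159 * 312200^0.5 / 445.2^1.25 = 43.4430


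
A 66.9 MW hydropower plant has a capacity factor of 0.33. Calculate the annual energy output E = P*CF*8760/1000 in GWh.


E = 66.9 * 0.33 * 8760 / 1000 = 193.3945 GWh


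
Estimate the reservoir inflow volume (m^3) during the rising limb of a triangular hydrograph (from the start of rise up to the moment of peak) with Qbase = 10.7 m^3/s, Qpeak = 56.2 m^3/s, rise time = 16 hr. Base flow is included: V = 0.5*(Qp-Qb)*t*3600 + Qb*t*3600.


V = 0.5*(56.2 - 10.7)*16*3600 + 10.7*16*3600 = 1.9267e+06 m^3


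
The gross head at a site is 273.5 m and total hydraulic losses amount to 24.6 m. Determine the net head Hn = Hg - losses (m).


Hn = 273.5 - 24.6 = 248.9000 m


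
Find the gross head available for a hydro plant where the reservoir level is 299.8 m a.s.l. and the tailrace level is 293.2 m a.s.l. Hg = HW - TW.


Hg = 299.8 - 293.2 = 6.6000 m


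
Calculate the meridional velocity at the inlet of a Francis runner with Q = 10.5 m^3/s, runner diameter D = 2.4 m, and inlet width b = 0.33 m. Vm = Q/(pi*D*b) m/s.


Vm = 10.5 / (pi * 2.4 * 0.33) = 4.2200 m/s


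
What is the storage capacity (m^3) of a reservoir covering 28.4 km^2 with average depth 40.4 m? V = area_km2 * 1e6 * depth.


V = 28.4 * 1e6 * 40.4 = 1.1474e+09 m^3


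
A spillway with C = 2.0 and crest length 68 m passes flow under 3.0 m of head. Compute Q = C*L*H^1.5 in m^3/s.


Q = 2.0 * 68 * 3.0^1.5 = 706.6767 m^3/s


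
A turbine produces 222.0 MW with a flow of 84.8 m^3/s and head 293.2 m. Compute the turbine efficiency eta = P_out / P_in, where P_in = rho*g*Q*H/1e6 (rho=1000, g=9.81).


P_in = 1000 * 9.81 * 84.8 * 293.2 / 1e6 = 243.9096 MW
eta = 222.0 / 243.9096 = 0.9102


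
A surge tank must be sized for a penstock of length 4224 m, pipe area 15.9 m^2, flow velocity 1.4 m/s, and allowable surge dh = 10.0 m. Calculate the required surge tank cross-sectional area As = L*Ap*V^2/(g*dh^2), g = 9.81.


As = 4224 * 15.9 * 1.4^2 / (9.81 * 10.0^2) = 134.1863 m^2


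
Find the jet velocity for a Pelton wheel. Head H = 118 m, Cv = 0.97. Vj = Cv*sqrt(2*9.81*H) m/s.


Vj = 0.97 * sqrt(2*9.81*118) = 46.6726 m/s


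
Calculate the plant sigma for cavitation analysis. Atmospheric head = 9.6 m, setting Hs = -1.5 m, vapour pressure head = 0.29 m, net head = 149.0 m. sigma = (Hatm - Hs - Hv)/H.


sigma = (9.6 - (-1.5) - 0.29) / 149.0 = 0.0726


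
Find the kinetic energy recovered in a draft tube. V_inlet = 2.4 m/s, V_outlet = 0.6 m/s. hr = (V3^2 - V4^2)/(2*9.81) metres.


hr = (2.4^2 - 0.6^2) / (2*9.81) = 0.2752 m


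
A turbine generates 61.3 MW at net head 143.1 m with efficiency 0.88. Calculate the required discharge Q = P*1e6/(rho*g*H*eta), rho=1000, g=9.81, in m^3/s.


Q = 61.3 * 1e6 / (1000 * 9.81 * 143.1 * 0.88) = 49.6214 m^3/s


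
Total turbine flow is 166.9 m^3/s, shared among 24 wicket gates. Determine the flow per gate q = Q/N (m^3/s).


q = 166.9 / 24 = 6.9542 m^3/s


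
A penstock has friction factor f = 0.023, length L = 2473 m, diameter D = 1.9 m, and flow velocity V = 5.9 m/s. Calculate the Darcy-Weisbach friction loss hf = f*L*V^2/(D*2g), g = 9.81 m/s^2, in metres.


hf = 0.023 * 2473 * 5.9^2 / (1.9 * 2 * 9.81) = 53.1133 m


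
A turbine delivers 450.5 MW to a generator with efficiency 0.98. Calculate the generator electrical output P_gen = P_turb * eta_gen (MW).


P_gen = 450.5 * 0.98 = 441.4900 MW


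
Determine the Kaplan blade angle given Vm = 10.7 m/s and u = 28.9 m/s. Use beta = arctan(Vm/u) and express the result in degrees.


beta = arctan(10.7 / 28.9) = 20.3167 degrees


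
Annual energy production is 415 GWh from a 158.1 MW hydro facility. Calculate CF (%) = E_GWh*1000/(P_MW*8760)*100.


CF = 415 * 1000 / (158.1 * 8760) * 100 = 29.9649 %


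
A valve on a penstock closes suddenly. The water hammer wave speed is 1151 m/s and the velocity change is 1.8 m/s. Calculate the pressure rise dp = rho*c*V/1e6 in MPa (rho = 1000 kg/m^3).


dp = 1000 * 1151 * 1.8 / 1e6 = 2.0718 MPa


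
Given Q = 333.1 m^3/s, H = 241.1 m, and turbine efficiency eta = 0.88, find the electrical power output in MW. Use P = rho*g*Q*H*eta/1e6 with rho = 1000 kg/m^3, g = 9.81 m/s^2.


P = 1000 * 9.81 * 333.1 * 241.1 * 0.88 / 1e6 = 693.3037 MW


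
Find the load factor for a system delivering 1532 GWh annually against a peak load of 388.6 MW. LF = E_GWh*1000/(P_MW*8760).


LF = 1532 * 1000 / (388.6 * 8760) = 0.4500


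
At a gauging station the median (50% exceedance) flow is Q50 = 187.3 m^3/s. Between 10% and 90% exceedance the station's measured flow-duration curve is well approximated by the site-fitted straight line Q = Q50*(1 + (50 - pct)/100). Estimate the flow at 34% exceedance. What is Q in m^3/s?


Q = 187.3 * (1 + (50 - 34)/100) = 217.2680 m^3/s


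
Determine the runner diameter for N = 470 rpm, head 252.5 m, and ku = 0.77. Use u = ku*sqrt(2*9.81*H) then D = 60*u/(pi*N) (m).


u = 0.77 * sqrt(2*9.81*252.5) = 54.1965 m/s
D = 60 * 54.1965 / (pi * 470) = 2.2023 m


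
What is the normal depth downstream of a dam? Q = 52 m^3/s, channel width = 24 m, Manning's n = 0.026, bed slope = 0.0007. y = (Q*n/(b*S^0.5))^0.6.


y = (52 * 0.026 / (24 * 0.0007^0.5))^0.6 = 1.5737 m


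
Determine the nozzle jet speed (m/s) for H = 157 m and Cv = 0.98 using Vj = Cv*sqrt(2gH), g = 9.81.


Vj = 0.98 * sqrt(2*9.81*157) = 54.3908 m/s


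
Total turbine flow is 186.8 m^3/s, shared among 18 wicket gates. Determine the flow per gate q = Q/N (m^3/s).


q = 186.8 / 18 = 10.3778 m^3/s


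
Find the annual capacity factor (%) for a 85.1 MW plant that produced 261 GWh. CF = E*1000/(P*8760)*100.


CF = 261 * 1000 / (85.1 * 8760) * 100 = 35.0112 %


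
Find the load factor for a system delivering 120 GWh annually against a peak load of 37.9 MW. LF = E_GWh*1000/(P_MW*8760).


LF = 120 * 1000 / (37.9 * 8760) = 0.3614


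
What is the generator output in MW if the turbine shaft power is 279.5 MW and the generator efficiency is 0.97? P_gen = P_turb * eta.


P_gen = 279.5 * 0.97 = 271.1150 MW


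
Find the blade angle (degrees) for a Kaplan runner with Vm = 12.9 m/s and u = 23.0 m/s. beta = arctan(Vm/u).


beta = arctan(12.9 / 23.0) = 29.2867 degrees


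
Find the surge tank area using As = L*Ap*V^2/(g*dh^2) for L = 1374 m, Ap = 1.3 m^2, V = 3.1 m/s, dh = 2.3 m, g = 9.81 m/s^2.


As = 1374 * 1.3 * 3.1^2 / (9.81 * 2.3^2) = 330.7720 m^2


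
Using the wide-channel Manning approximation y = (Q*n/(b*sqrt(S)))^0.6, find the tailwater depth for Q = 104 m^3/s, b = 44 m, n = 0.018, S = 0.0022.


y = (104 * 0.018 / (44 * 0.0022^0.5))^0.6 = 0.9432 m


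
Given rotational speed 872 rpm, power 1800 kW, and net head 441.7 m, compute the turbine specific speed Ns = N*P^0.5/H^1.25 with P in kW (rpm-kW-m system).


Ns = 872 * 1800^0.5 / 441.7^1.25 = 18.2702


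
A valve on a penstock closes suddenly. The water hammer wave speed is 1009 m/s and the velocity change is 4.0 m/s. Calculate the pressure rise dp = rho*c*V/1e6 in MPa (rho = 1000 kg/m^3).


dp = 1000 * 1009 * 4.0 / 1e6 = 4.0360 MPa


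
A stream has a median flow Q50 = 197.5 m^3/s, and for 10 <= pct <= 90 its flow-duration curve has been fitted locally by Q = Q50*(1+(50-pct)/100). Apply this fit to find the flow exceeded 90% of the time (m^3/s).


Q = 197.5 * (1 + (50 - 90)/100) = 118.5000 m^3/s


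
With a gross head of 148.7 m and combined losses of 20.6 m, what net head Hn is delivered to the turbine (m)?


Hn = 148.7 - 20.6 = 128.1000 m


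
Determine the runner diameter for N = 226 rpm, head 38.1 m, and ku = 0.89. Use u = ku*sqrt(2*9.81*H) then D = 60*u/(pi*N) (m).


u = 0.89 * sqrt(2*9.81*38.1) = 24.3334 m/s
D = 60 * 24.3334 / (pi * 226) = 2.0563 m


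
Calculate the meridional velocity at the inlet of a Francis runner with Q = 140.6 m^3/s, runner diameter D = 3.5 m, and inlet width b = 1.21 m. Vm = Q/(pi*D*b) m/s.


Vm = 140.6 / (pi * 3.5 * 1.21) = 10.5677 m/s


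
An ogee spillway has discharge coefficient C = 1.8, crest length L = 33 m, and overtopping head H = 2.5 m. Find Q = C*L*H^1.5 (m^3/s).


Q = 1.8 * 33 * 2.5^1.5 = 234.7991 m^3/s


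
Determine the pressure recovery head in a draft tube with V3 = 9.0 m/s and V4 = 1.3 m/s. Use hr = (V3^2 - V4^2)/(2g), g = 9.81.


hr = (9.0^2 - 1.3^2) / (2*9.81) = 4.0423 m


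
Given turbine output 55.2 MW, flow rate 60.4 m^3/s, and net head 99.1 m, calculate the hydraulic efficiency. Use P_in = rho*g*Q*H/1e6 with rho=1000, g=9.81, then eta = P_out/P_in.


P_in = 1000 * 9.81 * 60.4 * 99.1 / 1e6 = 58.7191 MW
eta = 55.2 / 58.7191 = 0.9401


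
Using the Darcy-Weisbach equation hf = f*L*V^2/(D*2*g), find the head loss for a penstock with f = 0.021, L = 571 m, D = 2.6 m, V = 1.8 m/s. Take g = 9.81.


hf = 0.021 * 571 * 1.8^2 / (2.6 * 2 * 9.81) = 0.7616 m


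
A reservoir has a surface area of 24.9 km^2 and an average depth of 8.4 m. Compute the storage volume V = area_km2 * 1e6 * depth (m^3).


V = 24.9 * 1e6 * 8.4 = 2.0916e+08 m^3


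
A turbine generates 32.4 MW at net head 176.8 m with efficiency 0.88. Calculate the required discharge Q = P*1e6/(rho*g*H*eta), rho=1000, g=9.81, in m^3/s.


Q = 32.4 * 1e6 / (1000 * 9.81 * 176.8 * 0.88) = 21.2281 m^3/s


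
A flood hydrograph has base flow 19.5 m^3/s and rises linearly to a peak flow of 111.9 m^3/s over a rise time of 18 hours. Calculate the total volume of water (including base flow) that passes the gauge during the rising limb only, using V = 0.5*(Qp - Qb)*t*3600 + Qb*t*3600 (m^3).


V = 0.5*(111.9 - 19.5)*18*3600 + 19.5*18*3600 = 4.2574e+06 m^3


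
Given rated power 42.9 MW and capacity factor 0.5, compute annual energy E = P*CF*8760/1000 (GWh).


E = 42.9 * 0.5 * 8760 / 1000 = 187.9020 GWh


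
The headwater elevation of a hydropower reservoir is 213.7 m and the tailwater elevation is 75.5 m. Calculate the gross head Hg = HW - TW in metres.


Hg = 213.7 - 75.5 = 138.2000 m


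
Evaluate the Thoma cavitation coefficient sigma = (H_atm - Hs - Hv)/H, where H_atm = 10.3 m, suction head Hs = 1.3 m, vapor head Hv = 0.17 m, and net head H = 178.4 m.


sigma = (10.3 - 1.3 - 0.17) / 178.4 = 0.0495


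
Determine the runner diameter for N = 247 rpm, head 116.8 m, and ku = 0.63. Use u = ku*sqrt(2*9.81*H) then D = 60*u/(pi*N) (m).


u = 0.63 * sqrt(2*9.81*116.8) = 30.1586 m/s
D = 60 * 30.1586 / (pi * 247) = 2.3319 m


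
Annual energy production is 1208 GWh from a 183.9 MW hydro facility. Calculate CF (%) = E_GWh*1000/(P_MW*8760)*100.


CF = 1208 * 1000 / (183.9 * 8760) * 100 = 74.9862 %


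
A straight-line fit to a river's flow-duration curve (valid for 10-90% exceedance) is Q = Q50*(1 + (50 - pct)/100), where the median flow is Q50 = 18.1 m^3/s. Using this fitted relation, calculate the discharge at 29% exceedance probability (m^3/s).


Q = 18.1 * (1 + (50 - 29)/100) = 21.9010 m^3/s


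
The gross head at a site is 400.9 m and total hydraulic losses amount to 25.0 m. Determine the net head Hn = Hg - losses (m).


Hn = 400.9 - 25.0 = 375.9000 m


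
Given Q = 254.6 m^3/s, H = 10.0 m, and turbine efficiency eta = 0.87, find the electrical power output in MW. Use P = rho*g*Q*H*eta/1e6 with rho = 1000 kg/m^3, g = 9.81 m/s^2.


P = 1000 * 9.81 * 254.6 * 10.0 * 0.87 / 1e6 = 21.7293 MW


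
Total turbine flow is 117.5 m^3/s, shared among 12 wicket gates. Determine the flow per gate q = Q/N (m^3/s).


q = 117.5 / 12 = 9.7917 m^3/s


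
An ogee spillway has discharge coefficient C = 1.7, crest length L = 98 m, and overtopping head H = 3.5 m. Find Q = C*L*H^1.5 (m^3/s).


Q = 1.7 * 98 * 3.5^1.5 = 1090.8802 m^3/s


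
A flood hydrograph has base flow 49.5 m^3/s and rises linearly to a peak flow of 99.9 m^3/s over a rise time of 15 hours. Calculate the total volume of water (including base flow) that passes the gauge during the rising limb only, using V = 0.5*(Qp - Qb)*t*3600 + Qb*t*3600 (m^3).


V = 0.5*(99.9 - 49.5)*15*3600 + 49.5*15*3600 = 4.0338e+06 m^3


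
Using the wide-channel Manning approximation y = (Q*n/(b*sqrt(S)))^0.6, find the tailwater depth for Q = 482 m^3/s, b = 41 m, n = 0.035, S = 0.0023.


y = (482 * 0.035 / (41 * 0.0023^0.5))^0.6 = 3.6315 m


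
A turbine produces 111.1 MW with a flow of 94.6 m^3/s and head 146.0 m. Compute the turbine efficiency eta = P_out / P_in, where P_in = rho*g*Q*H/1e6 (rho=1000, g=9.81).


P_in = 1000 * 9.81 * 94.6 * 146.0 / 1e6 = 135.4918 MW
eta = 111.1 / 135.4918 = 0.8200


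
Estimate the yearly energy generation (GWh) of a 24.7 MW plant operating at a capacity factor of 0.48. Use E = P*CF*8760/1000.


E = 24.7 * 0.48 * 8760 / 1000 = 103.8586 GWh


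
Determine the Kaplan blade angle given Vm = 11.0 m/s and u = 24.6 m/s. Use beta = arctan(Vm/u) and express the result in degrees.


beta = arctan(11.0 / 24.6) = 24.0920 degrees


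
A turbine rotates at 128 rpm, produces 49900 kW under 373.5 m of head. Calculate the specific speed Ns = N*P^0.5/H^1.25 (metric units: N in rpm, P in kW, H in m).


Ns = 128 * 49900^0.5 / 373.5^1.25 = 17.4139


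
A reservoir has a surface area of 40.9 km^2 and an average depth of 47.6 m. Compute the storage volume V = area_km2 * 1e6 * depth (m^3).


V = 40.9 * 1e6 * 47.6 = 1.9468e+09 m^3


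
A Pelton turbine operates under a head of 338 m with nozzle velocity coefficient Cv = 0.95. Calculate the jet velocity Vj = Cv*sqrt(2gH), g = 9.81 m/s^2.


Vj = 0.95 * sqrt(2*9.81*338) = 77.3627 m/s


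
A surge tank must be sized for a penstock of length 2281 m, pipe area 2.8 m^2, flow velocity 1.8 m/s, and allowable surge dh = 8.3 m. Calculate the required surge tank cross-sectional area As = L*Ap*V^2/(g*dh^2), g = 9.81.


As = 2281 * 2.8 * 1.8^2 / (9.81 * 8.3^2) = 30.6199 m^2


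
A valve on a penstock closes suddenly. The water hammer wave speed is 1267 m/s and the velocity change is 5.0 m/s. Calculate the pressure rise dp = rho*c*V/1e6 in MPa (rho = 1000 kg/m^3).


dp = 1000 * 1267 * 5.0 / 1e6 = 6.3350 MPa


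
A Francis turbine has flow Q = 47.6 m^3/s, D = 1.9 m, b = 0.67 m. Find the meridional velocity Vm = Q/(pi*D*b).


Vm = 47.6 / (pi * 1.9 * 0.67) = 11.9022 m/s


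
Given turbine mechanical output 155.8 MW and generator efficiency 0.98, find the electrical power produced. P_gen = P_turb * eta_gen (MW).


P_gen = 155.8 * 0.98 = 152.6840 MW


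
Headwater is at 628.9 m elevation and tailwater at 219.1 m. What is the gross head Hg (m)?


Hg = 628.9 - 219.1 = 409.8000 m


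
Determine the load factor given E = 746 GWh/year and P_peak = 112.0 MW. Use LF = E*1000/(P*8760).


LF = 746 * 1000 / (112.0 * 8760) = 0.7604


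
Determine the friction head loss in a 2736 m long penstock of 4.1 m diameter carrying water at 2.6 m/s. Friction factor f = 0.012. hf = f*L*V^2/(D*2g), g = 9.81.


hf = 0.012 * 2736 * 2.6^2 / (4.1 * 2 * 9.81) = 2.7591 m


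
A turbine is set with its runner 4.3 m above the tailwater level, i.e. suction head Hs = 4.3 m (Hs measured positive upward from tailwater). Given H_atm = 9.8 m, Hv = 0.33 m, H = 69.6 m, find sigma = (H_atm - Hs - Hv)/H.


sigma = (9.8 - 4.3 - 0.33) / 69.6 = 0.0743


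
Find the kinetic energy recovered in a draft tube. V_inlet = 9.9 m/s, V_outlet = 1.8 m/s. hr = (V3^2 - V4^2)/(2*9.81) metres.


hr = (9.9^2 - 1.8^2) / (2*9.81) = 4.8303 m


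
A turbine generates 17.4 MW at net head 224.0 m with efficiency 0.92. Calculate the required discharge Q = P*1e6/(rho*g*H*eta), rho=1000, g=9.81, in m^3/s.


Q = 17.4 * 1e6 / (1000 * 9.81 * 224.0 * 0.92) = 8.6069 m^3/s


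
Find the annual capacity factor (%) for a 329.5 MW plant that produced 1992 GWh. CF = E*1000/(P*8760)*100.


CF = 1992 * 1000 / (329.5 * 8760) * 100 = 69.0128 %


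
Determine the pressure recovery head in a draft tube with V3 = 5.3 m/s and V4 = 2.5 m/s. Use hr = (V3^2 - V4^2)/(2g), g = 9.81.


hr = (5.3^2 - 2.5^2) / (2*9.81) = 1.1131 m


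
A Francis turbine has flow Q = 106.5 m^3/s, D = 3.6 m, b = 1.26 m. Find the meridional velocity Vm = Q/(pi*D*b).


Vm = 106.5 / (pi * 3.6 * 1.26) = 7.4735 m/s


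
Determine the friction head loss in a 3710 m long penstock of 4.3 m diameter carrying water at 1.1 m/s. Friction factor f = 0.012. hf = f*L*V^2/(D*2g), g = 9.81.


hf = 0.012 * 3710 * 1.1^2 / (4.3 * 2 * 9.81) = 0.6385 m


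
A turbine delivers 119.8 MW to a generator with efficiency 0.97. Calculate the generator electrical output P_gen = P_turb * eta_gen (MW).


P_gen = 119.8 * 0.97 = 116.2060 MW


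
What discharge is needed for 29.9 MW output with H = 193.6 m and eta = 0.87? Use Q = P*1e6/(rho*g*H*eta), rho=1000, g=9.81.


Q = 29.9 * 1e6 / (1000 * 9.81 * 193.6 * 0.87) = 18.0958 m^3/s


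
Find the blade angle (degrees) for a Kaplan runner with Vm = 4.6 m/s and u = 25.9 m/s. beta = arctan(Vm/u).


beta = arctan(4.6 / 25.9) = 10.0711 degrees


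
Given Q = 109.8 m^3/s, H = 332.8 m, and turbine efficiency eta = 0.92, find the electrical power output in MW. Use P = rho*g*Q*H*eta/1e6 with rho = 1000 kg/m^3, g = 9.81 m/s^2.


P = 1000 * 9.81 * 109.8 * 332.8 * 0.92 / 1e6 = 329.7938 MW


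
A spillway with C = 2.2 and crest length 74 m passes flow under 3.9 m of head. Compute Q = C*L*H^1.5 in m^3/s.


Q = 2.2 * 74 * 3.9^1.5 = 1253.8665 m^3/s


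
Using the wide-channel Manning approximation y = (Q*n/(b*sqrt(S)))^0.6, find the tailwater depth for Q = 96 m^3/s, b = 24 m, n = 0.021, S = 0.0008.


y = (96 * 0.021 / (24 * 0.0008^0.5))^0.6 = 1.9215 m


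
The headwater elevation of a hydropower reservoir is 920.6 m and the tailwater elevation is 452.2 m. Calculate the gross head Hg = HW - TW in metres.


Hg = 920.6 - 452.2 = 468.4000 m


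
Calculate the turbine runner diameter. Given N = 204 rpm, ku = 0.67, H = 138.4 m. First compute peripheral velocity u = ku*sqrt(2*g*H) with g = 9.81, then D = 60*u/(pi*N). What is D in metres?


u = 0.67 * sqrt(2*9.81*138.4) = 34.9134 m/s
D = 60 * 34.9134 / (pi * 204) = 3.2686 m


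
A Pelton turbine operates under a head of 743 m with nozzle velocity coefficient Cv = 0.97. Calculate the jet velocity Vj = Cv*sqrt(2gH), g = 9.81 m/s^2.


Vj = 0.97 * sqrt(2*9.81*743) = 117.1158 m/s


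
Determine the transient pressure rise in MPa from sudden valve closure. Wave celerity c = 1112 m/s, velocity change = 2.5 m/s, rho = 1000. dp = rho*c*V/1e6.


dp = 1000 * 1112 * 2.5 / 1e6 = 2.7800 MPa


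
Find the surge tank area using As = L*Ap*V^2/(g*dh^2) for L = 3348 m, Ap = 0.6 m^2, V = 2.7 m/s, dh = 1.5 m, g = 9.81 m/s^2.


As = 3348 * 0.6 * 2.7^2 / (9.81 * 1.5^2) = 663.4569 m^2


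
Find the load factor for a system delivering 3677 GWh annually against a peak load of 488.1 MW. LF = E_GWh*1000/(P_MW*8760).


LF = 3677 * 1000 / (488.1 * 8760) = 0.8600


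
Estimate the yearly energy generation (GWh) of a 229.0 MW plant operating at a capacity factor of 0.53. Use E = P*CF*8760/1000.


E = 229.0 * 0.53 * 8760 / 1000 = 1063.2012 GWh


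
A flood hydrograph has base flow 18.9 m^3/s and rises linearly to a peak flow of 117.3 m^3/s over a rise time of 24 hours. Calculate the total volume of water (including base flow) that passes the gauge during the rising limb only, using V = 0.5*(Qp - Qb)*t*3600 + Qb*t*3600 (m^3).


V = 0.5*(117.3 - 18.9)*24*3600 + 18.9*24*3600 = 5.8838e+06 m^3


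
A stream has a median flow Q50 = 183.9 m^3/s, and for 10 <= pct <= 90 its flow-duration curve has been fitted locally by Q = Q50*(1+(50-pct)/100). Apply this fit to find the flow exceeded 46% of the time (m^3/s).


Q = 183.9 * (1 + (50 - 46)/100) = 191.2560 m^3/s


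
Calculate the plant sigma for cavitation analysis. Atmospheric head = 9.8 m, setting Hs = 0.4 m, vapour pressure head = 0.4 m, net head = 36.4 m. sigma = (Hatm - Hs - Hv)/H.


sigma = (9.8 - 0.4 - 0.4) / 36.4 = 0.2473


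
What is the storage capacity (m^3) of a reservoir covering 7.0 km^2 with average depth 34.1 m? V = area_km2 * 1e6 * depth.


V = 7.0 * 1e6 * 34.1 = 2.3870e+08 m^3


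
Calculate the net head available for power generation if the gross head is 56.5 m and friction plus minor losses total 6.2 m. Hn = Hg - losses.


Hn = 56.5 - 6.2 = 50.3000 m


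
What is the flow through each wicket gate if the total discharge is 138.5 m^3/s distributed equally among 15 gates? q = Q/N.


q = 138.5 / 15 = 9.2333 m^3/s


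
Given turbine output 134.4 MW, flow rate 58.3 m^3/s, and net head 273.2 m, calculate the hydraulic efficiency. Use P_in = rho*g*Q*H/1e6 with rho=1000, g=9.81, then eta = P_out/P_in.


P_in = 1000 * 9.81 * 58.3 * 273.2 / 1e6 = 156.2494 MW
eta = 134.4 / 156.2494 = 0.8602


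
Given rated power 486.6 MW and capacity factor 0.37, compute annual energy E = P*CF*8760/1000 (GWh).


E = 486.6 * 0.37 * 8760 / 1000 = 1577.1679 GWh


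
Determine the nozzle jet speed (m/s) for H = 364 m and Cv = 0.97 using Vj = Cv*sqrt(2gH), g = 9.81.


Vj = 0.97 * sqrt(2*9.81*364) = 81.9732 m/s


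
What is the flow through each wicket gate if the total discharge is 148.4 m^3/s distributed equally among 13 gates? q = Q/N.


q = 148.4 / 13 = 11.4154 m^3/s


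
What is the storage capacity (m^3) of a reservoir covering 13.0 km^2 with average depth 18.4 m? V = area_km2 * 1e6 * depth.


V = 13.0 * 1e6 * 18.4 = 2.3920e+08 m^3


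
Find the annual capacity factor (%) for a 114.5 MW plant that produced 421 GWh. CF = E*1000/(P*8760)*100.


CF = 421 * 1000 / (114.5 * 8760) * 100 = 41.9732 %


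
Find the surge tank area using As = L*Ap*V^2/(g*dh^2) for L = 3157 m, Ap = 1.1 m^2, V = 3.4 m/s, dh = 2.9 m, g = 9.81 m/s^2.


As = 3157 * 1.1 * 3.4^2 / (9.81 * 2.9^2) = 486.5865 m^2


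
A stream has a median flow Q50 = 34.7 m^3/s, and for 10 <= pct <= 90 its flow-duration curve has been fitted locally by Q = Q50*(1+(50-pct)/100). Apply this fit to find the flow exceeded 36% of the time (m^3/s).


Q = 34.7 * (1 + (50 - 36)/100) = 39.5580 m^3/s


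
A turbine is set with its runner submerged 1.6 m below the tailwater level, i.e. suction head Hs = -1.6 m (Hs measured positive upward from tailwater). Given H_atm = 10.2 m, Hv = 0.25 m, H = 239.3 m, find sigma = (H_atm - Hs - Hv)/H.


sigma = (10.2 - (-1.6) - 0.25) / 239.3 = 0.0483


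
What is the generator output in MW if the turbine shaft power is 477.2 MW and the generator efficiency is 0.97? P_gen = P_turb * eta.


P_gen = 477.2 * 0.97 = 462.8840 MW


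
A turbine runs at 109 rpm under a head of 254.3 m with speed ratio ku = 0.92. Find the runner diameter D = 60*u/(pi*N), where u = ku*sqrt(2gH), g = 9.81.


u = 0.92 * sqrt(2*9.81*254.3) = 64.9846 m/s
D = 60 * 64.9846 / (pi * 109) = 11.3864 m


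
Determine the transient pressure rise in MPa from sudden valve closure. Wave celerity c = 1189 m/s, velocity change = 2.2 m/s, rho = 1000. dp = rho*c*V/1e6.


dp = 1000 * 1189 * 2.2 / 1e6 = 2.6158 MPa


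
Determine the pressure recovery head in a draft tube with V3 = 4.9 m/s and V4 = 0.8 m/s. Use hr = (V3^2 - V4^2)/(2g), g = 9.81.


hr = (4.9^2 - 0.8^2) / (2*9.81) = 1.1911 m


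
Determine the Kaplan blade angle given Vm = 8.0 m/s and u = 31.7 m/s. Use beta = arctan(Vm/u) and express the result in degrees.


beta = arctan(8.0 / 31.7) = 14.1638 degrees


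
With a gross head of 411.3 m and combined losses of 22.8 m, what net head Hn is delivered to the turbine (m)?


Hn = 411.3 - 22.8 = 388.5000 m


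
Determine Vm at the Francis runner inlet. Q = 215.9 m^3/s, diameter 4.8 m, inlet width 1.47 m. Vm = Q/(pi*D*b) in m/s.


Vm = 215.9 / (pi * 4.8 * 1.47) = 9.7397 m/s


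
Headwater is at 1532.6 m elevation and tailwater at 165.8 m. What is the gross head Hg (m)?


Hg = 1532.6 - 165.8 = 1366.8000 m


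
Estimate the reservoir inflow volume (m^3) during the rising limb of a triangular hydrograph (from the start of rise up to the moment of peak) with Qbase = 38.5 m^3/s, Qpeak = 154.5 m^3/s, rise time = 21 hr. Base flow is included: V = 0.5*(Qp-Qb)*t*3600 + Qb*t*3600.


V = 0.5*(154.5 - 38.5)*21*3600 + 38.5*21*3600 = 7.2954e+06 m^3


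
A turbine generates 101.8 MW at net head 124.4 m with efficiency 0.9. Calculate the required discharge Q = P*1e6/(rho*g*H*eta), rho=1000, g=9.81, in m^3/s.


Q = 101.8 * 1e6 / (1000 * 9.81 * 124.4 * 0.9) = 92.6864 m^3/s


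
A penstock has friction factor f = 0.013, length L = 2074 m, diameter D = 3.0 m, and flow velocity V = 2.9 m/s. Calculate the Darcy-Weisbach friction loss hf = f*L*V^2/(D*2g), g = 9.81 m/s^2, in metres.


hf = 0.013 * 2074 * 2.9^2 / (3.0 * 2 * 9.81) = 3.8524 m


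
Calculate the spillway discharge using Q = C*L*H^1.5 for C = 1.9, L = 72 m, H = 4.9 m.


Q = 1.9 * 72 * 4.9^1.5 = 1483.8166 m^3/s


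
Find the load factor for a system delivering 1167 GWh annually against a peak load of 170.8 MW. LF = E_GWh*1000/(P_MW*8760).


LF = 1167 * 1000 / (170.8 * 8760) = 0.7800


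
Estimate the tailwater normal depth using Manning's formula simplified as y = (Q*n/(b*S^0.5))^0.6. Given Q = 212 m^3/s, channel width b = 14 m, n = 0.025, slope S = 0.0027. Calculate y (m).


y = (212 * 0.025 / (14 * 0.0027^0.5))^0.6 = 3.2921 m


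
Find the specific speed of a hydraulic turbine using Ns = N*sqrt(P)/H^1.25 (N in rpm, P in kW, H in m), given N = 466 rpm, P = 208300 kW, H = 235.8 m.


Ns = 466 * 208300^0.5 / 235.8^1.25 = 230.1711


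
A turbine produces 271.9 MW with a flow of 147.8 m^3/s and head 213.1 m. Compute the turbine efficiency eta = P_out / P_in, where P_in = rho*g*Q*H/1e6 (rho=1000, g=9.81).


P_in = 1000 * 9.81 * 147.8 * 213.1 / 1e6 = 308.9775 MW
eta = 271.9 / 308.9775 = 0.8800


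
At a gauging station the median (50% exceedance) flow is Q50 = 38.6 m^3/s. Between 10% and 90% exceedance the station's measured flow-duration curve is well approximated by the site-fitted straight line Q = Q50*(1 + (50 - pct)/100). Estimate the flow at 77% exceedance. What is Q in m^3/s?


Q = 38.6 * (1 + (50 - 77)/100) = 28.1780 m^3/s


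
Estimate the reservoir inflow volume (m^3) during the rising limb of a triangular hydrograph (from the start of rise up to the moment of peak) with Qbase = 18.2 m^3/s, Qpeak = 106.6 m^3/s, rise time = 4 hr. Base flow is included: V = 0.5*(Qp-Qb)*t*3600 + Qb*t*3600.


V = 0.5*(106.6 - 18.2)*4*3600 + 18.2*4*3600 = 898560.0000 m^3


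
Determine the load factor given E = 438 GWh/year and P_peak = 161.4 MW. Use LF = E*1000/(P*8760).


LF = 438 * 1000 / (161.4 * 8760) = 0.3098


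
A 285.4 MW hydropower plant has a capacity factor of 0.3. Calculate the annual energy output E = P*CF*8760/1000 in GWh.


E = 285.4 * 0.3 * 8760 / 1000 = 750.0312 GWh


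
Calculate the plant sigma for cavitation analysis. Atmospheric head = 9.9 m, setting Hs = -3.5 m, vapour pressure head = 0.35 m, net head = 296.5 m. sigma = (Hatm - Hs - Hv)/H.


sigma = (9.9 - (-3.5) - 0.35) / 296.5 = 0.0440


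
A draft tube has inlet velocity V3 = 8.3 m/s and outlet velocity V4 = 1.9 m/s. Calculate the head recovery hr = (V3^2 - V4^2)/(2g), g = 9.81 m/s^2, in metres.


hr = (8.3^2 - 1.9^2) / (2*9.81) = 3.3272 m


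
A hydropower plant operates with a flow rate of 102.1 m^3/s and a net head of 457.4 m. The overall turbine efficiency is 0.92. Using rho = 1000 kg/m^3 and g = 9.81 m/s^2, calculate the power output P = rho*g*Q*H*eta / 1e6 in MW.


P = 1000 * 9.81 * 102.1 * 457.4 * 0.92 / 1e6 = 421.4817 MW


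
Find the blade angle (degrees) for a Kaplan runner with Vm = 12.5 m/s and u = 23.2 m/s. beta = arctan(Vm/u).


beta = arctan(12.5 / 23.2) = 28.3155 degrees


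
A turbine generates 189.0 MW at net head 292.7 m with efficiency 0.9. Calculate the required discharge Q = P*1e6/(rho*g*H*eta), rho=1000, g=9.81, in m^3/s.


Q = 189.0 * 1e6 / (1000 * 9.81 * 292.7 * 0.9) = 73.1354 m^3/s


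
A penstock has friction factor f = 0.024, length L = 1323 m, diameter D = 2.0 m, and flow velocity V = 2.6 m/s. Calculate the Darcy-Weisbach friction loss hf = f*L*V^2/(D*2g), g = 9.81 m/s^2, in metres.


hf = 0.024 * 1323 * 2.6^2 / (2.0 * 2 * 9.81) = 5.4700 m


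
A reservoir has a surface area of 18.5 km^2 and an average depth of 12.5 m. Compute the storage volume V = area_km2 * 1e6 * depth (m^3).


V = 18.5 * 1e6 * 12.5 = 2.3125e+08 m^3


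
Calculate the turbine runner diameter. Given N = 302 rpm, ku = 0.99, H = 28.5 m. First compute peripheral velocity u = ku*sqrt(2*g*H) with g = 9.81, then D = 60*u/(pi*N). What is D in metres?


u = 0.99 * sqrt(2*9.81*28.5) = 23.4103 m/s
D = 60 * 23.4103 / (pi * 302) = 1.4805 m


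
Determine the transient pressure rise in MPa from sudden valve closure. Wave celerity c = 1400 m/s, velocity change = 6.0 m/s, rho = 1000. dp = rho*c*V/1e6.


dp = 1000 * 1400 * 6.0 / 1e6 = 8.4000 MPa


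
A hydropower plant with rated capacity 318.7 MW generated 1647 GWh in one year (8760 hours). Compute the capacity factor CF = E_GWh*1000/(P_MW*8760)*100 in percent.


CF = 1647 * 1000 / (318.7 * 8760) * 100 = 58.9939 %


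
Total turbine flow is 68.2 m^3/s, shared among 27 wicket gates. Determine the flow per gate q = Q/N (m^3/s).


q = 68.2 / 27 = 2.5259 m^3/s


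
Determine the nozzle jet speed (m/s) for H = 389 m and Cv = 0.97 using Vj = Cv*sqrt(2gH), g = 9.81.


Vj = 0.97 * sqrt(2*9.81*389) = 84.7415 m/s


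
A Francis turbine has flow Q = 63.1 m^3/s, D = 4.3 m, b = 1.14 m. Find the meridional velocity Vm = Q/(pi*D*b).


Vm = 63.1 / (pi * 4.3 * 1.14) = 4.0974 m/s


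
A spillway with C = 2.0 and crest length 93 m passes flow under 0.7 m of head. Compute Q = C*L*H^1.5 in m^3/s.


Q = 2.0 * 93 * 0.7^1.5 = 108.9331 m^3/s


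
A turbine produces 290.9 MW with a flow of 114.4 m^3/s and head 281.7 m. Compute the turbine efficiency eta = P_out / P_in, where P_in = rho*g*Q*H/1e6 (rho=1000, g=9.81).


P_in = 1000 * 9.81 * 114.4 * 281.7 / 1e6 = 316.1418 MW
eta = 290.9 / 316.1418 = 0.9202


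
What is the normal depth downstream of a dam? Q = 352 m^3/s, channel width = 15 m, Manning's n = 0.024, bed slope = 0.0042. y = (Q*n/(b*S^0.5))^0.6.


y = (352 * 0.024 / (15 * 0.0042^0.5))^0.6 = 3.6595 m


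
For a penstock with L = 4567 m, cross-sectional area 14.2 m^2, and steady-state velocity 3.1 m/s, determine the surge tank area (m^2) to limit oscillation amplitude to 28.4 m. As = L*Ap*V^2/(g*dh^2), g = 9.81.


As = 4567 * 14.2 * 3.1^2 / (9.81 * 28.4^2) = 78.7657 m^2


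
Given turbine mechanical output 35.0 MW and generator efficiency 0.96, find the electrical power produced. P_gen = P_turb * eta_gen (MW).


P_gen = 35.0 * 0.96 = 33.6000 MW


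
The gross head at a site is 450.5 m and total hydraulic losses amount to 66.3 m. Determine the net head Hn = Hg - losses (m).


Hn = 450.5 - 66.3 = 384.2000 m


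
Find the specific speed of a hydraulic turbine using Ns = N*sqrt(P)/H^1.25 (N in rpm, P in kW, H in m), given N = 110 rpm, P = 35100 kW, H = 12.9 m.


Ns = 110 * 35100^0.5 / 12.9^1.25 = 842.9642


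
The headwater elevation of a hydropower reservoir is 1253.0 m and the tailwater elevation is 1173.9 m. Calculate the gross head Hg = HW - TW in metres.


Hg = 1253.0 - 1173.9 = 79.1000 m


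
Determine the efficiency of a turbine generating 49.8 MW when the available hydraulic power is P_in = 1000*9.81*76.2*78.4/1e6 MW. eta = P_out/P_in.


P_in = 1000 * 9.81 * 76.2 * 78.4 / 1e6 = 58.6057 MW
eta = 49.8 / 58.6057 = 0.8497


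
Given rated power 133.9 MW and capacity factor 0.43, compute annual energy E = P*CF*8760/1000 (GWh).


E = 133.9 * 0.43 * 8760 / 1000 = 504.3745 GWh


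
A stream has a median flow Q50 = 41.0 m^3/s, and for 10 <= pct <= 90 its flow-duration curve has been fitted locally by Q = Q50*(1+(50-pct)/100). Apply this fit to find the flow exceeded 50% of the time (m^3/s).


Q = 41.0 * (1 + (50 - 50)/100) = 41.0000 m^3/s


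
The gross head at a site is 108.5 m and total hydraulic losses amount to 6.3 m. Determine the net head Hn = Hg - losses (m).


Hn = 108.5 - 6.3 = 102.2000 m


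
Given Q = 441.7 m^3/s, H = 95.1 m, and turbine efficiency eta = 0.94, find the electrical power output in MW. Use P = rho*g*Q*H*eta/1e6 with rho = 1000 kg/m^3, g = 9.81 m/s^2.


P = 1000 * 9.81 * 441.7 * 95.1 * 0.94 / 1e6 = 387.3511 MW


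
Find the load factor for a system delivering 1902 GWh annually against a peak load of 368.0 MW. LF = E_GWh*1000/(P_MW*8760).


LF = 1902 * 1000 / (368.0 * 8760) = 0.5900


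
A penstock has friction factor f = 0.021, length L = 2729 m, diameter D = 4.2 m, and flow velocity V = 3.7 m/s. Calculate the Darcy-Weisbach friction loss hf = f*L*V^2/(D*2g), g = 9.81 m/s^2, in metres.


hf = 0.021 * 2729 * 3.7^2 / (4.2 * 2 * 9.81) = 9.5209 m


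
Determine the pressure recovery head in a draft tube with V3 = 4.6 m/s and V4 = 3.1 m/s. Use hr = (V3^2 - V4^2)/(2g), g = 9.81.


hr = (4.6^2 - 3.1^2) / (2*9.81) = 0.5887 m


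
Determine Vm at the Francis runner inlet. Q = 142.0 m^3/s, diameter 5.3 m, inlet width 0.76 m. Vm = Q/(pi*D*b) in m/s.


Vm = 142.0 / (pi * 5.3 * 0.76) = 11.2215 m/s


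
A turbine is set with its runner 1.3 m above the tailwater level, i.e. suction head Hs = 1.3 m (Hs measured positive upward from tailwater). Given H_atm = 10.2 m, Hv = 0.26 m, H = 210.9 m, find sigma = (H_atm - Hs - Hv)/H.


sigma = (10.2 - 1.3 - 0.26) / 210.9 = 0.0410


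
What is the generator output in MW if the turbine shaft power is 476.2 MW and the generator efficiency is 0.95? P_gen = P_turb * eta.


P_gen = 476.2 * 0.95 = 452.3900 MW


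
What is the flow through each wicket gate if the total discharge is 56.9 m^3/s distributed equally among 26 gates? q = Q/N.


q = 56.9 / 26 = 2.1885 m^3/s


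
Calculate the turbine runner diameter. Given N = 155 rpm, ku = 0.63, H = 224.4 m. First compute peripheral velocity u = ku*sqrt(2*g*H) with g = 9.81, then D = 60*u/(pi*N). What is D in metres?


u = 0.63 * sqrt(2*9.81*224.4) = 41.8024 m/s
D = 60 * 41.8024 / (pi * 155) = 5.1508 m


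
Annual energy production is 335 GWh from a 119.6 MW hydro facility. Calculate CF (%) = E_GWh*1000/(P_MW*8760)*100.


CF = 335 * 1000 / (119.6 * 8760) * 100 = 31.9749 %


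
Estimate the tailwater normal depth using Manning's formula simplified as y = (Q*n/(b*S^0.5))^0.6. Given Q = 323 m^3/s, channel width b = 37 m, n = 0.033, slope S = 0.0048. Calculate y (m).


y = (323 * 0.033 / (37 * 0.0048^0.5))^0.6 = 2.3515 m


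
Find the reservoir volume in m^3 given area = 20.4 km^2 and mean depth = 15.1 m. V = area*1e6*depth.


V = 20.4 * 1e6 * 15.1 = 3.0804e+08 m^3


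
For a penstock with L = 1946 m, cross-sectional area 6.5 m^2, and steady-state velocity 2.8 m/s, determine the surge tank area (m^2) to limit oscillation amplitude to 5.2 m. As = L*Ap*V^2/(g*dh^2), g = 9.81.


As = 1946 * 6.5 * 2.8^2 / (9.81 * 5.2^2) = 373.8493 m^2


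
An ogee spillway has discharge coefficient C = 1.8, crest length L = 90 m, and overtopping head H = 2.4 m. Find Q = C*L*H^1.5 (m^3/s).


Q = 1.8 * 90 * 2.4^1.5 = 602.3264 m^3/s


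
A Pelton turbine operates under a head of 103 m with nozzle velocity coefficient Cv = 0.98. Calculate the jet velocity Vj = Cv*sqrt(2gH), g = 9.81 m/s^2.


Vj = 0.98 * sqrt(2*9.81*103) = 44.0549 m/s


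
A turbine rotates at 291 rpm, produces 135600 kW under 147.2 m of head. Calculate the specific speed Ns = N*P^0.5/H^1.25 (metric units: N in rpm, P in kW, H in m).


Ns = 291 * 135600^0.5 / 147.2^1.25 = 208.9960


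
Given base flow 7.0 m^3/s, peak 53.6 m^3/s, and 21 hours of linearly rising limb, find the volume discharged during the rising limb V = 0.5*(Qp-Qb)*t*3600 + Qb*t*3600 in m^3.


V = 0.5*(53.6 - 7.0)*21*3600 + 7.0*21*3600 = 2.2907e+06 m^3


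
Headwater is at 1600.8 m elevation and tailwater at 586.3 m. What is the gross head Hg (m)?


Hg = 1600.8 - 586.3 = 1014.5000 m


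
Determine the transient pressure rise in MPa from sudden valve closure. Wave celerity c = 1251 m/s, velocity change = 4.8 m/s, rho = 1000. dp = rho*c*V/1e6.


dp = 1000 * 1251 * 4.8 / 1e6 = 6.0048 MPa


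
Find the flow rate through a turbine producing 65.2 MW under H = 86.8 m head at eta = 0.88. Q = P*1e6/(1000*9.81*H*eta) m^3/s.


Q = 65.2 * 1e6 / (1000 * 9.81 * 86.8 * 0.88) = 87.0114 m^3/s


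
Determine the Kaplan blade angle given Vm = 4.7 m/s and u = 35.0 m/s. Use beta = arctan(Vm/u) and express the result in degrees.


beta = arctan(4.7 / 35.0) = 7.6483 degrees


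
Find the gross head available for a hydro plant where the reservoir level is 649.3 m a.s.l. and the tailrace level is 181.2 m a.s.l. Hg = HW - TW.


Hg = 649.3 - 181.2 = 468.1000 m
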